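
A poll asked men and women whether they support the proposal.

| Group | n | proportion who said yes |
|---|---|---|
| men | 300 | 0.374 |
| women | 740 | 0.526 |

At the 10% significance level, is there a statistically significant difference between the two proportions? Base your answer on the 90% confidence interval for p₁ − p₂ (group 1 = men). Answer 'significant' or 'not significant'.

significant

Each SE is √(p̂(1−p̂)/n): √(0.3740·0.6260/300) = 0.02794 and √(0.5260·0.4740/740) = 0.01836.
SE(p̂₁ − p̂₂) = √(SE₁² + SE₂²) = √(0.0007806436 + 0.0003370896) = 0.03343, since the two samples are independent.
At 90% confidence z* = 1.645; margin = 1.645 × 0.03343 = 0.05499.
The difference is 0.3740 − 0.5260 = -0.1520, so the interval is -0.1520 ± 0.05499 = (-0.20699, -0.09701).
The interval (-0.20699, -0.09701) does not contain 0, so the difference is significant.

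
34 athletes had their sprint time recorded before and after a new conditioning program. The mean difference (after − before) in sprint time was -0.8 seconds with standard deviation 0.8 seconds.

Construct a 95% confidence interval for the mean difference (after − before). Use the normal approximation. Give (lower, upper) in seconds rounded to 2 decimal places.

(-1.07, -0.53)

Paired design: SE = s_d/√n = 0.8/√34 = 0.1372.
z* = 1.960; margin of error = 1.960 × 0.1372 = 0.2689.
-0.8 ± 0.2689 → (-1.07, -0.53).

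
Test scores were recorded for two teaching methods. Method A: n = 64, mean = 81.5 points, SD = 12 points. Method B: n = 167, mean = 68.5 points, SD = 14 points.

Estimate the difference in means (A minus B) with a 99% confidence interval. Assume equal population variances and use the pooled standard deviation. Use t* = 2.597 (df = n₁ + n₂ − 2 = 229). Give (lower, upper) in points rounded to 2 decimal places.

(7.85, 18.15)

Pooled variance s_p² = [63·12² + 166·14²] / (64+167−2) = 181.6943, so s_p = 13.4794.
SE_diff = s_p·√(1/n₁ + 1/n₂) = 13.4794·√(1/64 + 1/167) = 1.9817.
t* = 2.597; margin = 2.597 × 1.9817 = 5.1465.
Difference = 81.5 − 68.5 = 13.0000.
13.0000 ± 5.1465 → (7.85, 18.15).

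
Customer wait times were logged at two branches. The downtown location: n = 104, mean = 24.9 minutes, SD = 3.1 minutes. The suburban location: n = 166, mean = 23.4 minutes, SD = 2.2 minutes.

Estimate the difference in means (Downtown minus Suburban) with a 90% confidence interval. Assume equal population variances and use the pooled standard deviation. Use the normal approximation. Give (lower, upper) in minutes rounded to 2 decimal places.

(0.97, 2.03)

s_p = √[((n₁−1)s₁² + (n₂−1)s₂²)/(n₁+n₂−2)] = √[(103·3.1² + 165·2.2²)/268] = 2.5833.
SE = 2.5833·√(1/104 + 1/166) = 0.3231.
With z* = 1.645, margin = 1.645 × 0.3231 = 0.5315.
x̄₁ − x̄₂ = 24.9 − 23.4 = 1.5000; interval 1.5000 ± 0.5315 = (0.97, 2.03).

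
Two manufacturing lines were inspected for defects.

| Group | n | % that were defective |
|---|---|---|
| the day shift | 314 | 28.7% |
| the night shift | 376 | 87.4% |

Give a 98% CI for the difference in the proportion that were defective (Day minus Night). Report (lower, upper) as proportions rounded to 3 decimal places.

(-0.658, -0.516)

SE₁ = √(p̂₁(1−p̂₁)/n₁) = √(0.2870·0.7130/314) = 0.02553; SE₂ = √(0.8740·0.1260/376) = 0.01711.
Independent samples: SE of the difference = √(SE₁² + SE₂²) = √(0.0006517809 + 0.0002927521) = 0.03073.
z* for 98% confidence is 2.326, so the margin of error is 2.326 × 0.03073 = 0.07148.
Point estimate p̂₁ − p̂₂ = 0.2870 − 0.8740 = -0.5870.
-0.5870 ± 0.07148 → (-0.658, -0.516).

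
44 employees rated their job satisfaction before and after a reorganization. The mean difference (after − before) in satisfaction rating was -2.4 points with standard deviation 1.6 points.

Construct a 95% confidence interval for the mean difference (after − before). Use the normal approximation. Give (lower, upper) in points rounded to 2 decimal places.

(-2.87, -1.93)

Paired design: SE = s_d/√n = 1.6/√44 = 0.2412.
z* = 1.960; margin of error = 1.960 × 0.2412 = 0.4728.
-2.4 ± 0.4728 → (-2.87, -1.93).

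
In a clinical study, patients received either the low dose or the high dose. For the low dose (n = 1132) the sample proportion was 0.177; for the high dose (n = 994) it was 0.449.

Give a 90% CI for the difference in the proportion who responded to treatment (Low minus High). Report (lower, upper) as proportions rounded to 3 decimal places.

Each SE is √(p̂(1−p̂)/n): √(0.1770·0.8230/1132) = 0.01134 and √(0.4490·0.5510/994) = 0.01578.
SE(p̂₁ − p̂₂) = √(SE₁² + SE₂²) = √(0.0001285956 + 0.0002490084) = 0.01943, since the two samples are independent.
At 90% confidence z* = 1.645; margin = 1.645 × 0.01943 = 0.03196.
The difference is 0.1770 − 0.4490 = -0.2720, so the interval is -0.2720 ± 0.03196 = (-0.304, -0.240).

(-0.304, -0.240)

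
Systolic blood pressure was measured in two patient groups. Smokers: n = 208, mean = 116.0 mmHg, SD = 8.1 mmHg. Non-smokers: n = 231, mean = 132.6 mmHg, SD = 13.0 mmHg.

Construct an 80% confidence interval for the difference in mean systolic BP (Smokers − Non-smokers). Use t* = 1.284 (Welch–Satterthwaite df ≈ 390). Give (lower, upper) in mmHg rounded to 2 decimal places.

(-17.91, -15.29)

SE₁ = s₁/√n₁ = 8.1/√208 = 0.5616; SE₂ = 13.0/√231 = 0.8553.
Independent samples, unequal variances: SE_diff = √(SE₁² + SE₂²) = √(0.31539456 + 0.73153809) = 1.0232.
t* = 1.284, so margin of error = 1.284 × 1.0232 = 1.3138.
Difference in means = 116.0 − 132.6 = -16.6000.
-16.6000 ± 1.3138 → (-17.91, -15.29).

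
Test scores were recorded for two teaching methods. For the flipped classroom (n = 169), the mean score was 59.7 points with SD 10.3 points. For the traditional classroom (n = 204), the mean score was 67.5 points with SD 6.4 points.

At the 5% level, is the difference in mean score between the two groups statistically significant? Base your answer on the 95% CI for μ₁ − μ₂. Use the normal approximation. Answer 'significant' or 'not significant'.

significant

Per-group SEs: s₁/√n₁ = 10.3/√169 = 0.7923, s₂/√n₂ = 6.4/√204 = 0.4481.
Unpooled SE of the difference: √(0.62773929 + 0.20079361) = 0.9102.
Margin of error = z* · SE = 1.960 × 0.9102 = 1.7840.
x̄₁ − x̄₂ = 59.7 − 67.5 = -7.8000.
CI: -7.8000 ± 1.7840 = (-9.5840, -6.0160).
The interval (-9.5840, -6.0160) does not contain 0, so the difference is significant.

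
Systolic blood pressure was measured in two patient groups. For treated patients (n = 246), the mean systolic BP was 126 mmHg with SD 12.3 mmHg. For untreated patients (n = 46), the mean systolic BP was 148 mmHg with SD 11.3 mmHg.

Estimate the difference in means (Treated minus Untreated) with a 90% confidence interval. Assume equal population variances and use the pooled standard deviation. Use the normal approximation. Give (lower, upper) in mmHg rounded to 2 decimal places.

s_p = √[((n₁−1)s₁² + (n₂−1)s₂²)/(n₁+n₂−2)] = √[(245·12.3² + 45·11.3²)/290] = 12.1502.
SE = 12.1502·√(1/246 + 1/46) = 1.9518.
With z* = 1.645, margin = 1.645 × 1.9518 = 3.2107.
x̄₁ − x̄₂ = 126 − 148 = -22.0000; interval -22.0000 ± 3.2107 = (-25.21, -18.79).

(-25.21, -18.79)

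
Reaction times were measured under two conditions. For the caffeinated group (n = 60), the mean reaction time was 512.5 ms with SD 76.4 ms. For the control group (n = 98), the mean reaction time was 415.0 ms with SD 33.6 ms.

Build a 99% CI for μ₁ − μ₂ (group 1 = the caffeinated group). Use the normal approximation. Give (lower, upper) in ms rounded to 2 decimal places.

SE₁ = s₁/√n₁ = 76.4/√60 = 9.8632; SE₂ = 33.6/√98 = 3.3941.
Independent samples, unequal variances: SE_diff = √(SE₁² + SE₂²) = √(97.28271424 + 11.51991481) = 10.4308.
z* = 2.576, so margin of error = 2.576 × 10.4308 = 26.8697.
Difference in means = 512.5 − 415.0 = 97.5000.
97.5000 ± 26.8697 → (70.63, 124.37).

(70.63, 124.37)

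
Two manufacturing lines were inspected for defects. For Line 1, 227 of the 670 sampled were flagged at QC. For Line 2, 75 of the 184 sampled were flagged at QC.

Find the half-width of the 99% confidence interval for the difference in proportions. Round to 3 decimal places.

First, p̂₁ = 227/670 = 0.3388; p̂₂ = 75/184 = 0.4076.
The two standard errors are √(0.3388×0.6612/670) = 0.01829 and √(0.4076×0.5924/184) = 0.03623.
Because the samples are independent, SE_diff = √(0.01829² + 0.03623²) = 0.04058.
Using z* = 2.576 for 99%, ME = 2.576 × 0.04058 = 0.10453.

0.105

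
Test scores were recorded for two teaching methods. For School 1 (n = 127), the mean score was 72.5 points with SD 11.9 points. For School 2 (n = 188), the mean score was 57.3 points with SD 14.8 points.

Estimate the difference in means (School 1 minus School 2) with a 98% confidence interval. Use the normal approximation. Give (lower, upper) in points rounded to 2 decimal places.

SE₁ = s₁/√n₁ = 11.9/√127 = 1.0560; SE₂ = 14.8/√188 = 1.0794.
Independent samples, unequal variances: SE_diff = √(SE₁² + SE₂²) = √(1.115136 + 1.16510436) = 1.5100.
z* = 2.326, so margin of error = 2.326 × 1.5100 = 3.5123.
Difference in means = 72.5 − 57.3 = 15.2000.
15.2000 ± 3.5123 → (11.69, 18.71).

(11.69, 18.71)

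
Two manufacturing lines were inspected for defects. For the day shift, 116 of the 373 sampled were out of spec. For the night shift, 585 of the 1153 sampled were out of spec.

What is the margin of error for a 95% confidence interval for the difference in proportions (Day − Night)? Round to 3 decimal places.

Sample proportions: 116/373 = 0.3110, 585/1153 = 0.5074.
Each SE is √(p̂(1−p̂)/n): √(0.3110·0.6890/373) = 0.02397 and √(0.5074·0.4926/1153) = 0.01472.
SE(p̂₁ − p̂₂) = √(SE₁² + SE₂²) = √(0.0005745609 + 0.0002166784) = 0.02813, since the two samples are independent.
At 95% confidence z* = 1.960; margin = 1.960 × 0.02813 = 0.05513.

0.055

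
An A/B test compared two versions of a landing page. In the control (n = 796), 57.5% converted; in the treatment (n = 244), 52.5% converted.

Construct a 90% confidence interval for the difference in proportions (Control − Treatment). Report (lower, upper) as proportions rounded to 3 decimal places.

The two standard errors are √(0.5750×0.4250/796) = 0.01752 and √(0.5250×0.4750/244) = 0.03197.
Because the samples are independent, SE_diff = √(0.01752² + 0.03197²) = 0.03646.
Using z* = 1.645 for 90%, ME = 1.645 × 0.03646 = 0.05998.
p̂₁ − p̂₂ = 0.0500; interval 0.0500 ± 0.05998 gives (-0.010, 0.110).

(-0.010, 0.110)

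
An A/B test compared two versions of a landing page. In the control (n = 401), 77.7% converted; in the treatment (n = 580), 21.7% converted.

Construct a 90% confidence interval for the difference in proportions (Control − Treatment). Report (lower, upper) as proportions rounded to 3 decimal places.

(0.516, 0.604)

Each SE is √(p̂(1−p̂)/n): √(0.7770·0.2230/401) = 0.02079 and √(0.2170·0.7830/580) = 0.01712.
SE(p̂₁ − p̂₂) = √(SE₁² + SE₂²) = √(0.0004322241 + 0.0002930944) = 0.02693, since the two samples are independent.
At 90% confidence z* = 1.645; margin = 1.645 × 0.02693 = 0.04430.
The difference is 0.7770 − 0.2170 = 0.5600, so the interval is 0.5600 ± 0.04430 = (0.516, 0.604).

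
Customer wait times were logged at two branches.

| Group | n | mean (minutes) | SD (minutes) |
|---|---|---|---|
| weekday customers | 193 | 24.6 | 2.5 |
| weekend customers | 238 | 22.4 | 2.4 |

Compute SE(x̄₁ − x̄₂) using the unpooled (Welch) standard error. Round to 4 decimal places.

0.2379

SE₁ = s₁/√n₁ = 2.5/√193 = 0.1800; SE₂ = 2.4/√238 = 0.1556.
Independent samples, unequal variances: SE_diff = √(SE₁² + SE₂²) = √(0.0324 + 0.02421136) = 0.2379.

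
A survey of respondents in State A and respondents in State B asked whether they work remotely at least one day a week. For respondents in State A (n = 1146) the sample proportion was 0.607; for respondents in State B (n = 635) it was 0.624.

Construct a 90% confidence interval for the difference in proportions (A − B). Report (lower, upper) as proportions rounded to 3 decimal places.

(-0.057, 0.023)

The two standard errors are √(0.6070×0.3930/1146) = 0.01443 and √(0.6240×0.3760/635) = 0.01922.
Because the samples are independent, SE_diff = √(0.01443² + 0.01922²) = 0.02403.
Using z* = 1.645 for 90%, ME = 1.645 × 0.02403 = 0.03953.
p̂₁ − p̂₂ = -0.0170; interval -0.0170 ± 0.03953 gives (-0.057, 0.023).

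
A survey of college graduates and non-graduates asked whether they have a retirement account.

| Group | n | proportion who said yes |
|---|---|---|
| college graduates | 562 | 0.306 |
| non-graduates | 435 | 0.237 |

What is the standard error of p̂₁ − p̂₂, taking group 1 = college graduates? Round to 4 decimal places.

SE₁ = √(p̂₁(1−p̂₁)/n₁) = √(0.3060·0.6940/562) = 0.01944; SE₂ = √(0.2370·0.7630/435) = 0.02039.
Independent samples: SE of the difference = √(SE₁² + SE₂²) = √(0.0003779136 + 0.0004157521) = 0.02817.

0.0282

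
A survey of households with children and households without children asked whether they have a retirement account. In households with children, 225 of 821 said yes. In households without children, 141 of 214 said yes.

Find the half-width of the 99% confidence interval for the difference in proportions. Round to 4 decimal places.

0.0926

p̂₁ = 225/821 = 0.2741 and p̂₂ = 141/214 = 0.6589.
SE₁ = √(p̂₁(1−p̂₁)/n₁) = √(0.2741·0.7259/821) = 0.01557; SE₂ = √(0.6589·0.3411/214) = 0.03241.
Independent samples: SE of the difference = √(SE₁² + SE₂²) = √(0.0002424249 + 0.0010504081) = 0.03596.
z* for 99% confidence is 2.576, so the margin of error is 2.576 × 0.03596 = 0.09263.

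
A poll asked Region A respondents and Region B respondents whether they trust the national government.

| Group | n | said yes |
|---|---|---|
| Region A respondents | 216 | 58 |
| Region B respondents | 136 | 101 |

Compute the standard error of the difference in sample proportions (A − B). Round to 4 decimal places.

0.0481

p̂₁ = 58/216 = 0.2685 and p̂₂ = 101/136 = 0.7426.
SE₁ = √(p̂₁(1−p̂₁)/n₁) = √(0.2685·0.7315/216) = 0.03015; SE₂ = √(0.7426·0.2574/136) = 0.03749.
Independent samples: SE of the difference = √(SE₁² + SE₂²) = √(0.0009090225 + 0.0014055001) = 0.04811.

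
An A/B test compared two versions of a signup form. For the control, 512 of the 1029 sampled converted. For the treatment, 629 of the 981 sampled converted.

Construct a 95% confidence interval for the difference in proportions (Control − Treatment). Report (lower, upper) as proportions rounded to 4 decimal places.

p̂₁ = 512/1029 = 0.4976 and p̂₂ = 629/981 = 0.6412.
SE₁ = √(p̂₁(1−p̂₁)/n₁) = √(0.4976·0.5024/1029) = 0.01559; SE₂ = √(0.6412·0.3588/981) = 0.01531.
Independent samples: SE of the difference = √(SE₁² + SE₂²) = √(0.0002430481 + 0.0002343961) = 0.02185.
z* for 95% confidence is 1.960, so the margin of error is 1.960 × 0.02185 = 0.04283.
Point estimate p̂₁ − p̂₂ = 0.4976 − 0.6412 = -0.1436.
-0.1436 ± 0.04283 → (-0.1864, -0.1008).

(-0.1864, -0.1008)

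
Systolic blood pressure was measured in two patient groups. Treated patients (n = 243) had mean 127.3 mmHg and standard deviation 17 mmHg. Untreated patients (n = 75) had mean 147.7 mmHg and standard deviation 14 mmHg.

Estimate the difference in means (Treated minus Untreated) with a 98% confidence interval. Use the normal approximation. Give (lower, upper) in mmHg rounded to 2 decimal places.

Per-group SEs: s₁/√n₁ = 17/√243 = 1.0906, s₂/√n₂ = 14/√75 = 1.6166.
Unpooled SE of the difference: √(1.18940836 + 2.61339556) = 1.9501.
Margin of error = z* · SE = 2.326 × 1.9501 = 4.5359.
x̄₁ − x̄₂ = 127.3 − 147.7 = -20.4000.
CI: -20.4000 ± 4.5359 = (-24.94, -15.86).

(-24.94, -15.86)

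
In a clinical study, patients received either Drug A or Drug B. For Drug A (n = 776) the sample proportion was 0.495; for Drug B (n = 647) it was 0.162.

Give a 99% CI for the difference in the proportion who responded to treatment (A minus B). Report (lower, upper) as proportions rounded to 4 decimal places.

Each SE is √(p̂(1−p̂)/n): √(0.4950·0.5050/776) = 0.01795 and √(0.1620·0.8380/647) = 0.01449.
SE(p̂₁ − p̂₂) = √(SE₁² + SE₂²) = √(0.0003222025 + 0.0002099601) = 0.02307, since the two samples are independent.
At 99% confidence z* = 2.576; margin = 2.576 × 0.02307 = 0.05943.
The difference is 0.4950 − 0.1620 = 0.3330, so the interval is 0.3330 ± 0.05943 = (0.2736, 0.3924).

(0.2736, 0.3924)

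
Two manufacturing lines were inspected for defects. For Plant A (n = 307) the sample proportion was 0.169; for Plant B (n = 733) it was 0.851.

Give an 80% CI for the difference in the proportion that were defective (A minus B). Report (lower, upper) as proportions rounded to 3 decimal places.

Each SE is √(p̂(1−p̂)/n): √(0.1690·0.8310/307) = 0.02139 and √(0.8510·0.1490/733) = 0.01315.
SE(p̂₁ − p̂₂) = √(SE₁² + SE₂²) = √(0.0004575321 + 0.0001729225) = 0.02511, since the two samples are independent.
At 80% confidence z* = 1.282; margin = 1.282 × 0.02511 = 0.03219.
The difference is 0.1690 − 0.8510 = -0.6820, so the interval is -0.6820 ± 0.03219 = (-0.714, -0.650).

(-0.714, -0.650)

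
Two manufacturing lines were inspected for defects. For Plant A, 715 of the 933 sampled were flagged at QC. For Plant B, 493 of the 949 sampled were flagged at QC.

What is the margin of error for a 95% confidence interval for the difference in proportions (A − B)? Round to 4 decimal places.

p̂₁ = 715/933 = 0.7663 and p̂₂ = 493/949 = 0.5195.
SE₁ = √(p̂₁(1−p̂₁)/n₁) = √(0.7663·0.2337/933) = 0.01385; SE₂ = √(0.5195·0.4805/949) = 0.01622.
Independent samples: SE of the difference = √(SE₁² + SE₂²) = √(0.0001918225 + 0.0002630884) = 0.02133.
z* for 95% confidence is 1.960, so the margin of error is 1.960 × 0.02133 = 0.04181.

0.0418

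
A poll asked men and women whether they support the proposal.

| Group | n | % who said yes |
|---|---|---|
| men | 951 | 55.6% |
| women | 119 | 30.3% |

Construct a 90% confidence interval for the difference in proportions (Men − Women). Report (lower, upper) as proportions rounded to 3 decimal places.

The two standard errors are √(0.5560×0.4440/951) = 0.01611 and √(0.3030×0.6970/119) = 0.04213.
Because the samples are independent, SE_diff = √(0.01611² + 0.04213²) = 0.04511.
Using z* = 1.645 for 90%, ME = 1.645 × 0.04511 = 0.07421.
p̂₁ − p̂₂ = 0.2530; interval 0.2530 ± 0.07421 gives (0.179, 0.327).

(0.179, 0.327)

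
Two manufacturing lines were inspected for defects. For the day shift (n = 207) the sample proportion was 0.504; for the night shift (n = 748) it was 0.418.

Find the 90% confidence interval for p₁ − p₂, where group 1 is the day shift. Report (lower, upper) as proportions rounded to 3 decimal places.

(0.022, 0.150)

SE₁ = √(p̂₁(1−p̂₁)/n₁) = √(0.5040·0.4960/207) = 0.03475; SE₂ = √(0.4180·0.5820/748) = 0.01803.
Independent samples: SE of the difference = √(SE₁² + SE₂²) = √(0.0012075625 + 0.0003250809) = 0.03915.
z* for 90% confidence is 1.645, so the margin of error is 1.645 × 0.03915 = 0.06440.
Point estimate p̂₁ − p̂₂ = 0.5040 − 0.4180 = 0.0860.
0.0860 ± 0.06440 → (0.022, 0.150).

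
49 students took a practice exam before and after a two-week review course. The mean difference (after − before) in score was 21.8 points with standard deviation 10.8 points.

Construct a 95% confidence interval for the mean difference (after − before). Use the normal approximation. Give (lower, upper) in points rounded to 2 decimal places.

(18.78, 24.82)

Paired design: SE = s_d/√n = 10.8/√49 = 1.5429.
z* = 1.960; margin of error = 1.960 × 1.5429 = 3.0241.
21.8 ± 3.0241 → (18.78, 24.82).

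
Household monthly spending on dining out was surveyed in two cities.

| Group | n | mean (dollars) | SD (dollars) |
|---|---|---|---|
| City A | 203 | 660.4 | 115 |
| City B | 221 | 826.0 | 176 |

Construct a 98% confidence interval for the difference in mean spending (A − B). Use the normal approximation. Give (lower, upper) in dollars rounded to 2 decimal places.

(-198.93, -132.27)

Standard errors of each mean: 115/√203 = 8.0714 and 176/√221 = 11.8390.
SE(x̄₁ − x̄₂) = √(8.0714² + 11.8390²) = 14.3286 for independent samples with unequal variances.
With z* = 2.326, the margin is 2.326 × 14.3286 = 33.3283.
x̄₁ − x̄₂ = 660.4 − 826.0 = -165.6000; the interval is -165.6000 ± 33.3283 = (-198.93, -132.27).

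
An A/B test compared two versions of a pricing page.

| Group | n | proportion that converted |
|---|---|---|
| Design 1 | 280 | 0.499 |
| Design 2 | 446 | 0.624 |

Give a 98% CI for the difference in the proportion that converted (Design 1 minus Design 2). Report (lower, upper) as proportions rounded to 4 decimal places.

(-0.2126, -0.0374)

Each SE is √(p̂(1−p̂)/n): √(0.4990·0.5010/280) = 0.02988 and √(0.6240·0.3760/446) = 0.02294.
SE(p̂₁ − p̂₂) = √(SE₁² + SE₂²) = √(0.0008928144 + 0.0005262436) = 0.03767, since the two samples are independent.
At 98% confidence z* = 2.326; margin = 2.326 × 0.03767 = 0.08762.
The difference is 0.4990 − 0.6240 = -0.1250, so the interval is -0.1250 ± 0.08762 = (-0.2126, -0.0374).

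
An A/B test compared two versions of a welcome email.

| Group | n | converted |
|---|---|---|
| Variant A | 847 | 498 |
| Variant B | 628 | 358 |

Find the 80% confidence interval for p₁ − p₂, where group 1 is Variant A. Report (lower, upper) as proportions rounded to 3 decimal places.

(-0.015, 0.051)

First, p̂₁ = 498/847 = 0.5880; p̂₂ = 358/628 = 0.5701.
The two standard errors are √(0.5880×0.4120/847) = 0.01691 and √(0.5701×0.4299/628) = 0.01976.
Because the samples are independent, SE_diff = √(0.01691² + 0.01976²) = 0.02601.
Using z* = 1.282 for 80%, ME = 1.282 × 0.02601 = 0.03334.
p̂₁ − p̂₂ = 0.0179; interval 0.0179 ± 0.03334 gives (-0.015, 0.051).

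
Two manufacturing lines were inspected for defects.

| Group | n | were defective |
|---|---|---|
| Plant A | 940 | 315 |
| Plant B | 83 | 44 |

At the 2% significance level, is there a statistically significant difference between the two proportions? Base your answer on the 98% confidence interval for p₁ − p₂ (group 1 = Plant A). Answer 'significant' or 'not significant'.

p̂₁ = 315/940 = 0.3351 and p̂₂ = 44/83 = 0.5301.
SE₁ = √(p̂₁(1−p̂₁)/n₁) = √(0.3351·0.6649/940) = 0.01540; SE₂ = √(0.5301·0.4699/83) = 0.05478.
Independent samples: SE of the difference = √(SE₁² + SE₂²) = √(0.00023716 + 0.0030008484) = 0.05690.
z* for 98% confidence is 2.326, so the margin of error is 2.326 × 0.05690 = 0.13235.
Point estimate p̂₁ − p̂₂ = 0.3351 − 0.5301 = -0.1950.
-0.1950 ± 0.13235 → (-0.32735, -0.06265).
The interval (-0.32735, -0.06265) does not contain 0, so the difference is significant.

significant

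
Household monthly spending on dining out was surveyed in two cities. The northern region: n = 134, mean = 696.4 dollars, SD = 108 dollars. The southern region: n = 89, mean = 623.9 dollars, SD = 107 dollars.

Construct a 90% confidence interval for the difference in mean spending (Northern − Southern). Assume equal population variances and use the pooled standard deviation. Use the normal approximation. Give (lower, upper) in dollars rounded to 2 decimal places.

s_p = √[((n₁−1)s₁² + (n₂−1)s₂²)/(n₁+n₂−2)] = √[(133·108² + 88·107²)/221] = 107.6029.
SE = 107.6029·√(1/134 + 1/89) = 14.7139.
With z* = 1.645, margin = 1.645 × 14.7139 = 24.2044.
x̄₁ − x̄₂ = 696.4 − 623.9 = 72.5000; interval 72.5000 ± 24.2044 = (48.30, 96.70).

(48.30, 96.70)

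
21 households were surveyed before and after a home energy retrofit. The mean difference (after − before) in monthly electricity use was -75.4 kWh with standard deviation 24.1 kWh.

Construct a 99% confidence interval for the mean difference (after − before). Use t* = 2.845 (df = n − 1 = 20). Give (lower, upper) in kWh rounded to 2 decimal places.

Paired design: SE = s_d/√n = 24.1/√21 = 5.2591.
t* = 2.845; margin of error = 2.845 × 5.2591 = 14.9621.
-75.4 ± 14.9621 → (-90.36, -60.44).

(-90.36, -60.44)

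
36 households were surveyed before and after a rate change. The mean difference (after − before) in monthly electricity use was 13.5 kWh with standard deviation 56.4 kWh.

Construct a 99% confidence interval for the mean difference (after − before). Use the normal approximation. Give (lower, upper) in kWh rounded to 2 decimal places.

This is a matched-pairs design, so SE = s_d/√n = 56.4/√36 = 9.4000.
Margin = 2.576 × 9.4000 = 24.2144; the interval is 13.5 ± 24.2144 = (-10.71, 37.71).

(-10.71, 37.71)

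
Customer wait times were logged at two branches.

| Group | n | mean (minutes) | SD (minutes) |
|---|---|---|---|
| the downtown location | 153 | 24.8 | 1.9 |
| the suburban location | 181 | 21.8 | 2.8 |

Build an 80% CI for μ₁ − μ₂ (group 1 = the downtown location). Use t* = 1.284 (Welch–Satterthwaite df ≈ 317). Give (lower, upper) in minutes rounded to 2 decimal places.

Per-group SEs: s₁/√n₁ = 1.9/√153 = 0.1536, s₂/√n₂ = 2.8/√181 = 0.2081.
Unpooled SE of the difference: √(0.02359296 + 0.04330561) = 0.2586.
Margin of error = t* · SE = 1.284 × 0.2586 = 0.3320.
x̄₁ − x̄₂ = 24.8 − 21.8 = 3.0000.
CI: 3.0000 ± 0.3320 = (2.67, 3.33).

(2.67, 3.33)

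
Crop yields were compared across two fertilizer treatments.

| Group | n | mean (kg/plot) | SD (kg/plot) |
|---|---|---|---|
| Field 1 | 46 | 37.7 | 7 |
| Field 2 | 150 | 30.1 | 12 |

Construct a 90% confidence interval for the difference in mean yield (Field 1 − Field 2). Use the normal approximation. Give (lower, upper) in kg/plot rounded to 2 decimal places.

(5.26, 9.94)

SE₁ = s₁/√n₁ = 7/√46 = 1.0321; SE₂ = 12/√150 = 0.9798.
Independent samples, unequal variances: SE_diff = √(SE₁² + SE₂²) = √(1.06523041 + 0.96000804) = 1.4231.
z* = 1.645, so margin of error = 1.645 × 1.4231 = 2.3410.
Difference in means = 37.7 − 30.1 = 7.6000.
7.6000 ± 2.3410 → (5.26, 9.94).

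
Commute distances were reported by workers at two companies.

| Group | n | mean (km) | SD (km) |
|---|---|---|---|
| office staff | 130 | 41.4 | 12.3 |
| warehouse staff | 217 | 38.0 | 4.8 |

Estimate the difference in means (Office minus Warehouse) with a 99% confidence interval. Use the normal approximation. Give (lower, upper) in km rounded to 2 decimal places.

(0.50, 6.30)

Per-group SEs: s₁/√n₁ = 12.3/√130 = 1.0788, s₂/√n₂ = 4.8/√217 = 0.3258.
Unpooled SE of the difference: √(1.16380944 + 0.10614564) = 1.1269.
Margin of error = z* · SE = 2.576 × 1.1269 = 2.9029.
x̄₁ − x̄₂ = 41.4 − 38.0 = 3.4000.
CI: 3.4000 ± 2.9029 = (0.50, 6.30).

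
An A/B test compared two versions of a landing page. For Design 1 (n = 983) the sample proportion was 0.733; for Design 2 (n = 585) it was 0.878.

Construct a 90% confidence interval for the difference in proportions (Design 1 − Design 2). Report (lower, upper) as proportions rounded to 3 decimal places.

(-0.177, -0.113)

SE₁ = √(p̂₁(1−p̂₁)/n₁) = √(0.7330·0.2670/983) = 0.01411; SE₂ = √(0.8780·0.1220/585) = 0.01353.
Independent samples: SE of the difference = √(SE₁² + SE₂²) = √(0.0001990921 + 0.0001830609) = 0.01955.
z* for 90% confidence is 1.645, so the margin of error is 1.645 × 0.01955 = 0.03216.
Point estimate p̂₁ − p̂₂ = 0.7330 − 0.8780 = -0.1450.
-0.1450 ± 0.03216 → (-0.177, -0.113).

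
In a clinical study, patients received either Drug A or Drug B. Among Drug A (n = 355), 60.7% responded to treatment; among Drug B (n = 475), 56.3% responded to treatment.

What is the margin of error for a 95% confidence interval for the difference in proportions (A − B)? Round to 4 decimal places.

0.0676

SE₁ = √(p̂₁(1−p̂₁)/n₁) = √(0.6070·0.3930/355) = 0.02592; SE₂ = √(0.5630·0.4370/475) = 0.02276.
Independent samples: SE of the difference = √(SE₁² + SE₂²) = √(0.0006718464 + 0.0005180176) = 0.03449.
z* for 95% confidence is 1.960, so the margin of error is 1.960 × 0.03449 = 0.06760.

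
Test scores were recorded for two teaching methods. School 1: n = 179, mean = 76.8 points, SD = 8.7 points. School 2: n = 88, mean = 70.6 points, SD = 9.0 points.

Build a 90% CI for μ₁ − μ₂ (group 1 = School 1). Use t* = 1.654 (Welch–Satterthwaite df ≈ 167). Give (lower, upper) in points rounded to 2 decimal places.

(4.28, 8.12)

Per-group SEs: s₁/√n₁ = 8.7/√179 = 0.6503, s₂/√n₂ = 9.0/√88 = 0.9594.
Unpooled SE of the difference: √(0.42289009 + 0.92044836) = 1.1590.
Margin of error = t* · SE = 1.654 × 1.1590 = 1.9170.
x̄₁ − x̄₂ = 76.8 − 70.6 = 6.2000.
CI: 6.2000 ± 1.9170 = (4.28, 8.12).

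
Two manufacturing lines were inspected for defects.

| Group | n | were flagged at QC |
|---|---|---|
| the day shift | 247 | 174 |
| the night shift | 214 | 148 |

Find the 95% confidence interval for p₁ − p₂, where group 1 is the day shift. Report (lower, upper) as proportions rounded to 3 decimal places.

Sample proportions: 174/247 = 0.7045, 148/214 = 0.6916.
Each SE is √(p̂(1−p̂)/n): √(0.7045·0.2955/247) = 0.02903 and √(0.6916·0.3084/214) = 0.03157.
SE(p̂₁ − p̂₂) = √(SE₁² + SE₂²) = √(0.0008427409 + 0.0009966649) = 0.04289, since the two samples are independent.
At 95% confidence z* = 1.960; margin = 1.960 × 0.04289 = 0.08406.
The difference is 0.7045 − 0.6916 = 0.0129, so the interval is 0.0129 ± 0.08406 = (-0.071, 0.097).

(-0.071, 0.097)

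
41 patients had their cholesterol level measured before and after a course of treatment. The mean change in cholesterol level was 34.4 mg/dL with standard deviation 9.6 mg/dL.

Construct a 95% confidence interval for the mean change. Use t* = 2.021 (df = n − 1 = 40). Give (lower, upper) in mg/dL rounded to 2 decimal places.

(31.37, 37.43)

Paired design: SE = s_d/√n = 9.6/√41 = 1.4993.
t* = 2.021; margin of error = 2.021 × 1.4993 = 3.0301.
34.4 ± 3.0301 → (31.37, 37.43).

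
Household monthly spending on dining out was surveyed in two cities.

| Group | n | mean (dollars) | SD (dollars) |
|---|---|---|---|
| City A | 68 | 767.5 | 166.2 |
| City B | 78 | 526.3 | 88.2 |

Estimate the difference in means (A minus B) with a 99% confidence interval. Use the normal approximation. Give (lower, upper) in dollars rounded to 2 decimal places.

Standard errors of each mean: 166.2/√68 = 20.1547 and 88.2/√78 = 9.9867.
SE(x̄₁ − x̄₂) = √(20.1547² + 9.9867²) = 22.4932 for independent samples with unequal variances.
With z* = 2.576, the margin is 2.576 × 22.4932 = 57.9425.
x̄₁ − x̄₂ = 767.5 − 526.3 = 241.2000; the interval is 241.2000 ± 57.9425 = (183.26, 299.14).

(183.26, 299.14)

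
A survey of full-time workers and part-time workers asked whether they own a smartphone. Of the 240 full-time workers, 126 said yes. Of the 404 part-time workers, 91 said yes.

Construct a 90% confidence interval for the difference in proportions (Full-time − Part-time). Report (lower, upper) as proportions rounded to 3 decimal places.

First, p̂₁ = 126/240 = 0.5250; p̂₂ = 91/404 = 0.2252.
The two standard errors are √(0.5250×0.4750/240) = 0.03223 and √(0.2252×0.7748/404) = 0.02078.
Because the samples are independent, SE_diff = √(0.03223² + 0.02078²) = 0.03835.
Using z* = 1.645 for 90%, ME = 1.645 × 0.03835 = 0.06309.
p̂₁ − p̂₂ = 0.2998; interval 0.2998 ± 0.06309 gives (0.237, 0.363).

(0.237, 0.363)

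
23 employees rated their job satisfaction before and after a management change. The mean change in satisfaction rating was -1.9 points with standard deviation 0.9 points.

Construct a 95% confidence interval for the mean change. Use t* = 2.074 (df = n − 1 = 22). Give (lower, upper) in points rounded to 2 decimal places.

This is a matched-pairs design, so SE = s_d/√n = 0.9/√23 = 0.1877.
Margin = 2.074 × 0.1877 = 0.3893; the interval is -1.9 ± 0.3893 = (-2.29, -1.51).

(-2.29, -1.51)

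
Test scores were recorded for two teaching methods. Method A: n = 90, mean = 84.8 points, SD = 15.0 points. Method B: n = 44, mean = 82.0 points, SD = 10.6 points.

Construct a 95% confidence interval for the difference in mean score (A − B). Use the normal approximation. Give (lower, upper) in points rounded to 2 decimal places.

Standard errors of each mean: 15.0/√90 = 1.5811 and 10.6/√44 = 1.5980.
SE(x̄₁ − x̄₂) = √(1.5811² + 1.5980²) = 2.2480 for independent samples with unequal variances.
With z* = 1.960, the margin is 1.960 × 2.2480 = 4.4061.
x̄₁ − x̄₂ = 84.8 − 82.0 = 2.8000; the interval is 2.8000 ± 4.4061 = (-1.61, 7.21).

(-1.61, 7.21)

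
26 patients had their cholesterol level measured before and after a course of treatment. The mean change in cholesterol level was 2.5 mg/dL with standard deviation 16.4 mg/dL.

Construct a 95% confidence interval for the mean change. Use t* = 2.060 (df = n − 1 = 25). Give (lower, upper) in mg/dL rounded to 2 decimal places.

Paired design: SE = s_d/√n = 16.4/√26 = 3.2163.
t* = 2.060; margin of error = 2.060 × 3.2163 = 6.6256.
2.5 ± 6.6256 → (-4.13, 9.13).

(-4.13, 9.13)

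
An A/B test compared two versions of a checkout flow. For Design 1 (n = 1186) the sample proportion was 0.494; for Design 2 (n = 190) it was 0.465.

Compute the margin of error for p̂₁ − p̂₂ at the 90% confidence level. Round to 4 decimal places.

The two standard errors are √(0.4940×0.5060/1186) = 0.01452 and √(0.4650×0.5350/190) = 0.03618.
Because the samples are independent, SE_diff = √(0.01452² + 0.03618²) = 0.03898.
Using z* = 1.645 for 90%, ME = 1.645 × 0.03898 = 0.06412.

0.0641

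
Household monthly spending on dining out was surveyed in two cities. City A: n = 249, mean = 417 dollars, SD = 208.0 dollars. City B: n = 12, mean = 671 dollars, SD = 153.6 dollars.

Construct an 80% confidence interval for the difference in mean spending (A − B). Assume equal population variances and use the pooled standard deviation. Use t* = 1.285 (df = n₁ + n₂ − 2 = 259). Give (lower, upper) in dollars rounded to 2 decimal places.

s_p = √[((n₁−1)s₁² + (n₂−1)s₂²)/(n₁+n₂−2)] = √[(248·208.0² + 11·153.6²)/259] = 205.9819.
SE = 205.9819·√(1/249 + 1/12) = 60.8778.
With t* = 1.285, margin = 1.285 × 60.8778 = 78.2280.
x̄₁ − x̄₂ = 417 − 671 = -254.0000; interval -254.0000 ± 78.2280 = (-332.23, -175.77).

(-332.23, -175.77)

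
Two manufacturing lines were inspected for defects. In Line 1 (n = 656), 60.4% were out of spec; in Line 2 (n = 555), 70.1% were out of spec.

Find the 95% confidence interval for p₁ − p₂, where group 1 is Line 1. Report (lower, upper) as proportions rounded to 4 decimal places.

Each SE is √(p̂(1−p̂)/n): √(0.6040·0.3960/656) = 0.01909 and √(0.7010·0.2990/555) = 0.01943.
SE(p̂₁ − p̂₂) = √(SE₁² + SE₂²) = √(0.0003644281 + 0.0003775249) = 0.02724, since the two samples are independent.
At 95% confidence z* = 1.960; margin = 1.960 × 0.02724 = 0.05339.
The difference is 0.6040 − 0.7010 = -0.0970, so the interval is -0.0970 ± 0.05339 = (-0.1504, -0.0436).

(-0.1504, -0.0436)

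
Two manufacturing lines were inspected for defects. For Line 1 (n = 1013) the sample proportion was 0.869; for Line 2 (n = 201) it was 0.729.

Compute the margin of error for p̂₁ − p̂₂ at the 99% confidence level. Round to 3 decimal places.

0.085

Each SE is √(p̂(1−p̂)/n): √(0.8690·0.1310/1013) = 0.01060 and √(0.7290·0.2710/201) = 0.03135.
SE(p̂₁ − p̂₂) = √(SE₁² + SE₂²) = √(0.00011236 + 0.0009828225) = 0.03309, since the two samples are independent.
At 99% confidence z* = 2.576; margin = 2.576 × 0.03309 = 0.08524.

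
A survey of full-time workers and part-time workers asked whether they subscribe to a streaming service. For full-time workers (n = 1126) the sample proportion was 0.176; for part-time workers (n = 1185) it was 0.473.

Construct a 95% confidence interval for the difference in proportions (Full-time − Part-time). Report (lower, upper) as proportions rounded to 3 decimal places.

Each SE is √(p̂(1−p̂)/n): √(0.1760·0.8240/1126) = 0.01135 and √(0.4730·0.5270/1185) = 0.01450.
SE(p̂₁ − p̂₂) = √(SE₁² + SE₂²) = √(0.0001288225 + 0.00021025) = 0.01841, since the two samples are independent.
At 95% confidence z* = 1.960; margin = 1.960 × 0.01841 = 0.03608.
The difference is 0.1760 − 0.4730 = -0.2970, so the interval is -0.2970 ± 0.03608 = (-0.333, -0.261).

(-0.333, -0.261)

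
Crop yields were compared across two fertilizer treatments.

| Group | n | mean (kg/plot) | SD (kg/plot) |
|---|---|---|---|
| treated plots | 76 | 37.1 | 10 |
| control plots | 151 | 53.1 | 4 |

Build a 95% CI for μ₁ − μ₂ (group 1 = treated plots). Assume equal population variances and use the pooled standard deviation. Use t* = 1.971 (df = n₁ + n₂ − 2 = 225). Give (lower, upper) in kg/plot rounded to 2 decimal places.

s_p = √[((n₁−1)s₁² + (n₂−1)s₂²)/(n₁+n₂−2)] = √[(75·10² + 150·4²)/225] = 6.6332.
SE = 6.6332·√(1/76 + 1/151) = 0.9329.
With t* = 1.971, margin = 1.971 × 0.9329 = 1.8387.
x̄₁ − x̄₂ = 37.1 − 53.1 = -16.0000; interval -16.0000 ± 1.8387 = (-17.84, -14.16).

(-17.84, -14.16)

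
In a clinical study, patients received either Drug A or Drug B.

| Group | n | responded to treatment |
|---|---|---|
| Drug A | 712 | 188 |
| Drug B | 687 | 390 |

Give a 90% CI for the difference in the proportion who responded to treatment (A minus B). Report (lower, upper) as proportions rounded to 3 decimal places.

(-0.345, -0.262)

p̂₁ = 188/712 = 0.2640 and p̂₂ = 390/687 = 0.5677.
SE₁ = √(p̂₁(1−p̂₁)/n₁) = √(0.2640·0.7360/712) = 0.01652; SE₂ = √(0.5677·0.4323/687) = 0.01890.
Independent samples: SE of the difference = √(SE₁² + SE₂²) = √(0.0002729104 + 0.00035721) = 0.02510.
z* for 90% confidence is 1.645, so the margin of error is 1.645 × 0.02510 = 0.04129.
Point estimate p̂₁ − p̂₂ = 0.2640 − 0.5677 = -0.3037.
-0.3037 ± 0.04129 → (-0.345, -0.262).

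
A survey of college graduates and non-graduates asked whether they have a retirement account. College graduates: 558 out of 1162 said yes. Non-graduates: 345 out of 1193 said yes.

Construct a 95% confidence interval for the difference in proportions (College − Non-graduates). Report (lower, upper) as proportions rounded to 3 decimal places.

Sample proportions: 558/1162 = 0.4802, 345/1193 = 0.2892.
Each SE is √(p̂(1−p̂)/n): √(0.4802·0.5198/1162) = 0.01466 and √(0.2892·0.7108/1193) = 0.01313.
SE(p̂₁ − p̂₂) = √(SE₁² + SE₂²) = √(0.0002149156 + 0.0001723969) = 0.01968, since the two samples are independent.
At 95% confidence z* = 1.960; margin = 1.960 × 0.01968 = 0.03857.
The difference is 0.4802 − 0.2892 = 0.1910, so the interval is 0.1910 ± 0.03857 = (0.152, 0.230).

(0.152, 0.230)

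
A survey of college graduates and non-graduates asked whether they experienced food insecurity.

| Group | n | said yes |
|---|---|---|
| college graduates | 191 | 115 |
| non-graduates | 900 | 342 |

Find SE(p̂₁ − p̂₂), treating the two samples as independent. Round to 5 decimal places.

0.03894

Sample proportions: 115/191 = 0.6021, 342/900 = 0.3800.
Each SE is √(p̂(1−p̂)/n): √(0.6021·0.3979/191) = 0.03542 and √(0.3800·0.6200/900) = 0.01618.
SE(p̂₁ − p̂₂) = √(SE₁² + SE₂²) = √(0.0012545764 + 0.0002617924) = 0.03894, since the two samples are independent.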